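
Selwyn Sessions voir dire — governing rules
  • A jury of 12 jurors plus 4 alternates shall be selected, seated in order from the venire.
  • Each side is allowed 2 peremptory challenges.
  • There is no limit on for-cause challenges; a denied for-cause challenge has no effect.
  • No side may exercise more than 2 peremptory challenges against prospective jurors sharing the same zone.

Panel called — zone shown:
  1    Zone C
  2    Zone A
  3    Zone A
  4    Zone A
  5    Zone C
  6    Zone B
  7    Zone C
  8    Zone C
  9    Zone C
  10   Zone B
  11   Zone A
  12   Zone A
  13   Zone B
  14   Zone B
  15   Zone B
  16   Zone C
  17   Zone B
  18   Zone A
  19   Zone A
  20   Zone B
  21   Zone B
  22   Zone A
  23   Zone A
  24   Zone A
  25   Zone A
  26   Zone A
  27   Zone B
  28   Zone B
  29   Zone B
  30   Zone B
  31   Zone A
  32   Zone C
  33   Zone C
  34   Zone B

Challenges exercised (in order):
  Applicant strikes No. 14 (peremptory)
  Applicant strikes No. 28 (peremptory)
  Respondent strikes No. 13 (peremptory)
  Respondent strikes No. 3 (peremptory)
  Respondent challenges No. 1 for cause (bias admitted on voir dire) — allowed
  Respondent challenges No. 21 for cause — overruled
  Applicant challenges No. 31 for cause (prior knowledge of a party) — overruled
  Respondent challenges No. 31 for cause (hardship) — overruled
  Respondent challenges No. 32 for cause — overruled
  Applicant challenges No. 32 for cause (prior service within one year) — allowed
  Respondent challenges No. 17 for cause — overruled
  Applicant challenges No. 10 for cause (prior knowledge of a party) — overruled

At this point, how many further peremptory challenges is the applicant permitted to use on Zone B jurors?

Applicant peremptories so far: #14, #28 — 2 of 2 used, 0 left overall.
Against Zone B: #14, #28 — 2 used; per-zone cap 2 leaves 0.
Binding limit: min(0, 0) = 0.

0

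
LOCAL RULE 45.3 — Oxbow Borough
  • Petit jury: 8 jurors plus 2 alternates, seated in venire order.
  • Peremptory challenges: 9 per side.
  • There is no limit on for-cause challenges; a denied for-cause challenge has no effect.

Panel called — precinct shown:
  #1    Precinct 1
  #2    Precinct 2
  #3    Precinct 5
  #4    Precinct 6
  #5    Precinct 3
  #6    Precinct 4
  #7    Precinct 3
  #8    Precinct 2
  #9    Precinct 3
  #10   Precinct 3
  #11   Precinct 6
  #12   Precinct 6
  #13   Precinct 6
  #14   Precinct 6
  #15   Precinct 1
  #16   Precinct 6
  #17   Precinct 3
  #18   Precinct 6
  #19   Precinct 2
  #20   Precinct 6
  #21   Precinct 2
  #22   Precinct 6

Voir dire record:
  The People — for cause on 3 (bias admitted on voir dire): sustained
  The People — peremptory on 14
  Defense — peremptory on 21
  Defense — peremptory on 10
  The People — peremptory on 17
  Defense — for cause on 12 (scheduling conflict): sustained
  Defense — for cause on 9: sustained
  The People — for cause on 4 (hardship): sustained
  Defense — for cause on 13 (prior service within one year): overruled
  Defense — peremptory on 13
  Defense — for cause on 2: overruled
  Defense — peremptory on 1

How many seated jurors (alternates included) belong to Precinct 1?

1

Removed: #1, #3, #4, #9, #10, #12, #13, #14, #17, #21.
Seated (10 incl. alternates): #2, #5, #6, #7, #8, #11, #15, #16, #18, #19.
Of those, in Precinct 1: #15 → 1.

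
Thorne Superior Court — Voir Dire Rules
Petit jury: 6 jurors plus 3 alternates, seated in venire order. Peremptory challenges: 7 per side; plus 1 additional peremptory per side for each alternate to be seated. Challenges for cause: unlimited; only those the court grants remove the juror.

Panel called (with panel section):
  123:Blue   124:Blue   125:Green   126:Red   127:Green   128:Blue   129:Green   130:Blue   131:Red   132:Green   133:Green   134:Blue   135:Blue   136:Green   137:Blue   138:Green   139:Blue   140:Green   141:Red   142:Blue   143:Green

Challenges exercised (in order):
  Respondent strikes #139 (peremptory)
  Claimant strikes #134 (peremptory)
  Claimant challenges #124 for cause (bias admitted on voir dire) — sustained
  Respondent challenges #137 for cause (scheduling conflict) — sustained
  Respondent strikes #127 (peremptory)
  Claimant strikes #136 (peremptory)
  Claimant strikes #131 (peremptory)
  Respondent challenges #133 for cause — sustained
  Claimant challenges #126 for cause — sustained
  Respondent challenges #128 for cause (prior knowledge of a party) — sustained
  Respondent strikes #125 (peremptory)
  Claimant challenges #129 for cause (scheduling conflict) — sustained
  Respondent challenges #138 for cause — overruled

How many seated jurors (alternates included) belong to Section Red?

Removed: #124, #125, #126, #127, #128, #129, #131, #133, #134, #136, #137, #139.
Seated (9 incl. alternates): #123, #130, #132, #135, #138, #140, #141, #142, #143.
Of those, in Section Red: #141 → 1.

1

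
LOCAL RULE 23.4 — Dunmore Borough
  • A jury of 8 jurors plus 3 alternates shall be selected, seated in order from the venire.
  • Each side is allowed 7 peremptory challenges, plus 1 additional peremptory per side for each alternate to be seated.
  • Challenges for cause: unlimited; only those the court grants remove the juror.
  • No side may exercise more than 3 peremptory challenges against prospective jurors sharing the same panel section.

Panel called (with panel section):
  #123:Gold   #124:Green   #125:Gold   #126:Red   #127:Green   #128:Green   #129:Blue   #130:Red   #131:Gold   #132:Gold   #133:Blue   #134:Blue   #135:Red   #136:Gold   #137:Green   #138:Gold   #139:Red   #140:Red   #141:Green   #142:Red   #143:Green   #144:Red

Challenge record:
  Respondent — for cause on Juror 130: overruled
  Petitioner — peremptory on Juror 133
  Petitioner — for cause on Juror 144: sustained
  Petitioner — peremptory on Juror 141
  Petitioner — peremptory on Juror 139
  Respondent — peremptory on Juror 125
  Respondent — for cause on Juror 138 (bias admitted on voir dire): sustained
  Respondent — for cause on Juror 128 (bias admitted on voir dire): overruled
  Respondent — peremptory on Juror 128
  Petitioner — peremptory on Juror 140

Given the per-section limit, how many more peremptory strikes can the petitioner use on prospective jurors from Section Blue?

Petitioner peremptories so far: #133, #141, #139, #140 — 4 of 10 used, 6 left overall.
Against Section Blue: #133 — 1 used; per-section cap 3 leaves 2.
Binding limit: min(6, 2) = 2.

2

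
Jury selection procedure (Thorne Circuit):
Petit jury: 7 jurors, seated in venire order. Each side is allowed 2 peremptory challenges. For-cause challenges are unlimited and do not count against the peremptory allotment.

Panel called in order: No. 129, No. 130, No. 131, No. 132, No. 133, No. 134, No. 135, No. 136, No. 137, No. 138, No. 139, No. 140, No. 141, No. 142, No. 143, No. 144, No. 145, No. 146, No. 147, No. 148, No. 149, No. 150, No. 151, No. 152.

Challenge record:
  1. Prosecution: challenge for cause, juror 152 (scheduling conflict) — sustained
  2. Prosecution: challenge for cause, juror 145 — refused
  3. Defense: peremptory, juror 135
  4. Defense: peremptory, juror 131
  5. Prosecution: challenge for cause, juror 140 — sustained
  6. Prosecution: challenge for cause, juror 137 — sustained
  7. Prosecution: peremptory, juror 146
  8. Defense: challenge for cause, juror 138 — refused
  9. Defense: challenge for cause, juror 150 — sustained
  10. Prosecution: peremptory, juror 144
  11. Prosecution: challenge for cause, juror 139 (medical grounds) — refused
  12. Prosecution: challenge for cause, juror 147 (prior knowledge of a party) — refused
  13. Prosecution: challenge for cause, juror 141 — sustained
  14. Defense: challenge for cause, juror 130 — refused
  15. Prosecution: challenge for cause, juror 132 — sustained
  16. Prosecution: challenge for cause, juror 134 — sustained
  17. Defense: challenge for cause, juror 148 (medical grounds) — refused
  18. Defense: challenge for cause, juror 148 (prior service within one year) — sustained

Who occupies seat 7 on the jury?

Removed: #131, #132, #134, #135, #137, #140, #141, #144, #146, #148, #150, #152. (#130, #138, #139, #145, #147 stay — for-cause denied.)
Filling seats in venire order through position 7: #129, #130, #133, #136, #138, #139, #142.
So seat 7 is #142.

142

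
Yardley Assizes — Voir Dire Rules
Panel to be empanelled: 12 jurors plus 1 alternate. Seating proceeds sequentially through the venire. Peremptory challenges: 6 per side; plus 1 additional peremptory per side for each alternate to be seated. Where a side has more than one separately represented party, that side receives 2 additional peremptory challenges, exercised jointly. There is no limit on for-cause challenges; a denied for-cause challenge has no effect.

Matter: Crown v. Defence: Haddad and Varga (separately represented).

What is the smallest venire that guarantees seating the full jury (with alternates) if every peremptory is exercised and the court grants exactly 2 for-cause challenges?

31

Seats to fill: 12 + 1 alternates = 13.
Peremptories — Crown: 6 + 1×1 = 7; Defence: 6 + 1×1 + 2 = 9; total 16.
For-cause removals: 2.
Minimum venire: 13 + 16 + 2 = 31.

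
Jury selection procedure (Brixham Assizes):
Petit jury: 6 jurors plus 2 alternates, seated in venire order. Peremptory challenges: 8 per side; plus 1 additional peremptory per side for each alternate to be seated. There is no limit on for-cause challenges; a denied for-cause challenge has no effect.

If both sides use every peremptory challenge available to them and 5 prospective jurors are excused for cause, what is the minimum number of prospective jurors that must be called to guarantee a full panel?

33

Seats to fill: 6 + 2 alternates = 8.
Peremptories: 8 + 1×2 = 10 per side × 2 sides = 20.
For-cause removals: 5.
Minimum venire: 8 + 20 + 5 = 33.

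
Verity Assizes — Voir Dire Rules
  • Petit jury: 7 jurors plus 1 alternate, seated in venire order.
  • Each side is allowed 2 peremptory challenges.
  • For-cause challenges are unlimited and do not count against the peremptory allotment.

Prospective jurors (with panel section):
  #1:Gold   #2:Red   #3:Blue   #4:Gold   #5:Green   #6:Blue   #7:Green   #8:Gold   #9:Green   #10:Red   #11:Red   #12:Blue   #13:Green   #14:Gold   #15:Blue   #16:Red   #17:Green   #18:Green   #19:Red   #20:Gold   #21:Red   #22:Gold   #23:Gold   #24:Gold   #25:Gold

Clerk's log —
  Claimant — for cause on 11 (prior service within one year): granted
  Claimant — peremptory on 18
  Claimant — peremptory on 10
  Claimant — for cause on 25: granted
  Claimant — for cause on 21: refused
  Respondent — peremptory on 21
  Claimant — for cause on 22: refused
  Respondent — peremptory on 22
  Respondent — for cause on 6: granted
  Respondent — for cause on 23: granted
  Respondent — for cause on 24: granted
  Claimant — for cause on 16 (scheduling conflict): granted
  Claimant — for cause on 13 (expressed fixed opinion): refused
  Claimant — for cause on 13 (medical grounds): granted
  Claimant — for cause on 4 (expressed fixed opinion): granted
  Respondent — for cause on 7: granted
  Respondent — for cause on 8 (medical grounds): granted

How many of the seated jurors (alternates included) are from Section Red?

1

Removed: #4, #6, #7, #8, #10, #11, #13, #16, #18, #21, #22, #23, #24, #25.
Seated (8 incl. alternates): #1, #2, #3, #5, #9, #12, #14, #15.
Of those, in Section Red: #2 → 1.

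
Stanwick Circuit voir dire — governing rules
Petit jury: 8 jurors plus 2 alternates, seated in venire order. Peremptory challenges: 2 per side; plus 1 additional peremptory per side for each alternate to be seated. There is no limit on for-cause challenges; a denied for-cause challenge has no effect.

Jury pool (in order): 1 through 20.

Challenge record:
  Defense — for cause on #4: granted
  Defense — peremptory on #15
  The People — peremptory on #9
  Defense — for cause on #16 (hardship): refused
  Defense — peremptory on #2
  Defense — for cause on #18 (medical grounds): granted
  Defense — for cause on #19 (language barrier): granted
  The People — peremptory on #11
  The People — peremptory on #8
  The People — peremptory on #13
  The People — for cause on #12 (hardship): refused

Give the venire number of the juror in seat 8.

Removed: #2, #4, #8, #9, #11, #13, #15, #18, #19. (#12, #16 stay — for-cause denied.)
Seating in order: seats 1–8 → #1, #3, #5, #6, #7, #10, #12, #14; alternates → #16, #17.
So seat 8 is #14.

14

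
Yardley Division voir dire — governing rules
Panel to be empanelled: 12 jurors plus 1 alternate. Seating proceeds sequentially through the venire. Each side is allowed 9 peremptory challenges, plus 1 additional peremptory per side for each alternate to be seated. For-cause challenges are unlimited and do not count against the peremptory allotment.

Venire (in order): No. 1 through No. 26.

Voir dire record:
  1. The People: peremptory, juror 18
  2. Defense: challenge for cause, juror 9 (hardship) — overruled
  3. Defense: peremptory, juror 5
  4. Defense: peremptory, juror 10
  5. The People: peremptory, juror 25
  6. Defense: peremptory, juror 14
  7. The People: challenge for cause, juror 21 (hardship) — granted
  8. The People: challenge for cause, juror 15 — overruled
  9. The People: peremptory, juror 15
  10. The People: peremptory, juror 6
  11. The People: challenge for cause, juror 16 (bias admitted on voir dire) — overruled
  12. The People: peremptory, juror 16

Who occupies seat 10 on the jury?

13

Removed: #5, #6, #10, #14, #15, #16, #18, #21, #25. (#9 stays — for-cause denied.)
Seating in order: seats 1–12 → #1, #2, #3, #4, #7, #8, #9, #11, #12, #13, #17, #19; alternates → #20.
So seat 10 is #13.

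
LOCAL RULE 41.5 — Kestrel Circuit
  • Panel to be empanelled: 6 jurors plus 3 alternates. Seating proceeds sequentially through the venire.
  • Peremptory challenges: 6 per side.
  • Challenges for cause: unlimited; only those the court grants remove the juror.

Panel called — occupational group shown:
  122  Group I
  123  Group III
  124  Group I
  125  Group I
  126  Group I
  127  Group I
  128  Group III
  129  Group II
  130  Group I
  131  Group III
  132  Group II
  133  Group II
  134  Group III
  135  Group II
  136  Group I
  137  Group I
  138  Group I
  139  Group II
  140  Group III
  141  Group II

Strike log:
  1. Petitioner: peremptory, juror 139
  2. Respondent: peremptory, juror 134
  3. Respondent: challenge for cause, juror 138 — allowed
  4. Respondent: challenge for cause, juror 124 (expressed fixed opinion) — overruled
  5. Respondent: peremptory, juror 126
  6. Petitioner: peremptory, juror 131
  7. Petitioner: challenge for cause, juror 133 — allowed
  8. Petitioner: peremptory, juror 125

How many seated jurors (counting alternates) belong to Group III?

2

Removed: #125, #126, #131, #133, #134, #138, #139.
Seated (9 incl. alternates): #122, #123, #124, #127, #128, #129, #130, #132, #135.
Of those, in Group III: #123, #128 → 2.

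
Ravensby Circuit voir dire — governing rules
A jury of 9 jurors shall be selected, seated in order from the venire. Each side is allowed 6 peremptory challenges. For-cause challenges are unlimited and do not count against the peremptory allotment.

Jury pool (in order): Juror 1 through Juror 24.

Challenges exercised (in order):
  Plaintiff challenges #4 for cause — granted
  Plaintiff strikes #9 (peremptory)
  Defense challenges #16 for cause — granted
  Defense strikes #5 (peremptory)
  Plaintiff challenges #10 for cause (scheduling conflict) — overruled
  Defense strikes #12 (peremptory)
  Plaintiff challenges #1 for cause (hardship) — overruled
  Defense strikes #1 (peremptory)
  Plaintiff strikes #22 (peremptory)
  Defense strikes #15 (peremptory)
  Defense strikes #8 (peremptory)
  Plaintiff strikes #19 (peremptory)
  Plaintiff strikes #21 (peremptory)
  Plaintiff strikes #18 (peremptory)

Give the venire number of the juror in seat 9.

Removed: #1, #4, #5, #8, #9, #12, #15, #16, #18, #19, #21, #22. (#10 stays — for-cause denied.)
Seating in order: seats 1–9 → #2, #3, #6, #7, #10, #11, #13, #14, #17.
So seat 9 is #17.

17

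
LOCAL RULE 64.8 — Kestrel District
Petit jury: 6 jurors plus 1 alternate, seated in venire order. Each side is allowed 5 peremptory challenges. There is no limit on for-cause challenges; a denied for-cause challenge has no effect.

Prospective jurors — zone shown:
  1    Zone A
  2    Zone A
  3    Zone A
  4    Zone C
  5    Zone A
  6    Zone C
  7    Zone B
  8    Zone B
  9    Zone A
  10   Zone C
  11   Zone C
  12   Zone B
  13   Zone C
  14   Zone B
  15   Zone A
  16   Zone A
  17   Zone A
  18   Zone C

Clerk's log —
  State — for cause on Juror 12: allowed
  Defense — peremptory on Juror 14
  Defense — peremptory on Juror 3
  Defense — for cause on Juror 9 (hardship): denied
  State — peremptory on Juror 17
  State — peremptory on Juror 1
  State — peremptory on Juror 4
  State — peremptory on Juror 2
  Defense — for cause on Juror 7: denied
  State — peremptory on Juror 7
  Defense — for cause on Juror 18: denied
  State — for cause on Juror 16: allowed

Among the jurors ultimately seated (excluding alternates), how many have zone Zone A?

2

Removed: #1, #2, #3, #4, #7, #12, #14, #16, #17.
Seated jurors 1–6: #5, #6, #8, #9, #10, #11 (alternates #13 not counted).
Of those, in Zone A: #5, #9 → 2.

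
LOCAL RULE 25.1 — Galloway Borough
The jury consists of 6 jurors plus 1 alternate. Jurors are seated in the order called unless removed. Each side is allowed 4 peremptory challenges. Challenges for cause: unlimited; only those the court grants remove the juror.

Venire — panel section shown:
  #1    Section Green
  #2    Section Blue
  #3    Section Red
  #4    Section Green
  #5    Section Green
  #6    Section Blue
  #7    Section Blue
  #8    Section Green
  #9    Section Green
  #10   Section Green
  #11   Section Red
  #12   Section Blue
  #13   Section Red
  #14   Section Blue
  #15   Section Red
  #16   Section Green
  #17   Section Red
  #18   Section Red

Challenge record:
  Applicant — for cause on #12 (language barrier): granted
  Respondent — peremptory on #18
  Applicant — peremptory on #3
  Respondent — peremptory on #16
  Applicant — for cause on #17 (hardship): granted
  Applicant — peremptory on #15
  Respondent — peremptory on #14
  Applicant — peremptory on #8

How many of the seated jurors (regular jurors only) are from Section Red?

Removed: #3, #8, #12, #14, #15, #16, #17, #18.
Seated jurors 1–6: #1, #2, #4, #5, #6, #7 (alternates #9 not counted).
None of those are in Section Red → 0.

0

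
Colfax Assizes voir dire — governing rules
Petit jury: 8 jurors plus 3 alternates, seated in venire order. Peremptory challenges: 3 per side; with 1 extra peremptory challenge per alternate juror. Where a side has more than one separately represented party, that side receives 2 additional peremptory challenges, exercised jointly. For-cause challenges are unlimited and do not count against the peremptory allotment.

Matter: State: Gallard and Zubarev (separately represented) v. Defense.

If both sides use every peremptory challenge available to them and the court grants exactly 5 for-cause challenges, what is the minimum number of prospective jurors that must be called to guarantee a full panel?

Seats to fill: 8 + 3 alternates = 11.
Peremptories — State: 3 + 1×3 + 2 = 8; Defense: 3 + 1×3 = 6; total 14.
For-cause removals: 5.
Minimum venire: 11 + 14 + 5 = 30.

30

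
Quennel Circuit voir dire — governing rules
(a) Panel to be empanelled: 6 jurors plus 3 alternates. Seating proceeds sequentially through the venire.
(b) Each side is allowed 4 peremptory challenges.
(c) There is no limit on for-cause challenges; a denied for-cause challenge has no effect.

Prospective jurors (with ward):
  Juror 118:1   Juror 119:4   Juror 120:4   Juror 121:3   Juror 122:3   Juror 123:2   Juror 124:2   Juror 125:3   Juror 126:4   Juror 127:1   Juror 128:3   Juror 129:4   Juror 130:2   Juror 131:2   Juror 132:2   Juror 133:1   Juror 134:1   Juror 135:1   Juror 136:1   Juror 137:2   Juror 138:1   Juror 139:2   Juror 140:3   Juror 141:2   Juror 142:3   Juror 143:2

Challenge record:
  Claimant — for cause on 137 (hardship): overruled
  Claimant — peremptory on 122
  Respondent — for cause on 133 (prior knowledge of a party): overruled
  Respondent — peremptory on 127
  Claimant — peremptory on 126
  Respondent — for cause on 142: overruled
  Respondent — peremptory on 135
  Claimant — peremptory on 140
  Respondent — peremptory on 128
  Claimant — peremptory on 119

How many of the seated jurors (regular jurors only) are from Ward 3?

2

Removed: #119, #122, #126, #127, #128, #135, #140.
Seated jurors 1–6: #118, #120, #121, #123, #124, #125 (alternates #129, #130, #131 not counted).
Of those, in Ward 3: #121, #125 → 2.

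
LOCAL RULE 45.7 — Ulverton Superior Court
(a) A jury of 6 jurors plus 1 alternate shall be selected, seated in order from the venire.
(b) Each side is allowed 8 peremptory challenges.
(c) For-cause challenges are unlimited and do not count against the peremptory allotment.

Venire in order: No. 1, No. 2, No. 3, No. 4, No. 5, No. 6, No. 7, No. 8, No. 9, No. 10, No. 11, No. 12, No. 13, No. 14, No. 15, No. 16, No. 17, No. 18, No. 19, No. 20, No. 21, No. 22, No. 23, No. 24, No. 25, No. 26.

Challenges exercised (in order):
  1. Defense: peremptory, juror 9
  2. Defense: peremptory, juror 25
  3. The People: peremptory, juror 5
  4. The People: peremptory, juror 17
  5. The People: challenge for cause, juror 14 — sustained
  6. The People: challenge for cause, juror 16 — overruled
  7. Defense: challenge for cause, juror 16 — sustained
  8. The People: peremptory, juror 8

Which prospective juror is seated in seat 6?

Removed: #5, #8, #9, #14, #16, #17, #25.
Seating in order: seats 1–6 → #1, #2, #3, #4, #6, #7; alternates → #10.
So seat 6 is #7.

7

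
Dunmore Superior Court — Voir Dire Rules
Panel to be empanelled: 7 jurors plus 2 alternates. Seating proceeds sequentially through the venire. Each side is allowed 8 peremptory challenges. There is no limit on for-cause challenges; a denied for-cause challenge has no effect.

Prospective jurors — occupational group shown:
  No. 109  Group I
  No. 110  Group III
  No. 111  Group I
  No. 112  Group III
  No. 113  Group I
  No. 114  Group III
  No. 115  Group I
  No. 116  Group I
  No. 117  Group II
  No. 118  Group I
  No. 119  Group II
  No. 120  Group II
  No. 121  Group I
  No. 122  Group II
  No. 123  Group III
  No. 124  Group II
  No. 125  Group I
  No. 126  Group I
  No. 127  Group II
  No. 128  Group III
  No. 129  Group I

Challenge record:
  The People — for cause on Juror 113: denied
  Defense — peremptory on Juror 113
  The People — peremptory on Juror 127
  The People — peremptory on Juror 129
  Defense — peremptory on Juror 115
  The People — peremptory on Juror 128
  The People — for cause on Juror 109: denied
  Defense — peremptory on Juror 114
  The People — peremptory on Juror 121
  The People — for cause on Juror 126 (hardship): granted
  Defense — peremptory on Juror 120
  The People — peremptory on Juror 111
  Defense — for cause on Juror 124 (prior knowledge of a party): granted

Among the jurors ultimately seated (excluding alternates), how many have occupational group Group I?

Removed: #111, #113, #114, #115, #120, #121, #124, #126, #127, #128, #129.
Seated jurors 1–7: #109, #110, #112, #116, #117, #118, #119 (alternates #122, #123 not counted).
Of those, in Group I: #109, #116, #118 → 3.

3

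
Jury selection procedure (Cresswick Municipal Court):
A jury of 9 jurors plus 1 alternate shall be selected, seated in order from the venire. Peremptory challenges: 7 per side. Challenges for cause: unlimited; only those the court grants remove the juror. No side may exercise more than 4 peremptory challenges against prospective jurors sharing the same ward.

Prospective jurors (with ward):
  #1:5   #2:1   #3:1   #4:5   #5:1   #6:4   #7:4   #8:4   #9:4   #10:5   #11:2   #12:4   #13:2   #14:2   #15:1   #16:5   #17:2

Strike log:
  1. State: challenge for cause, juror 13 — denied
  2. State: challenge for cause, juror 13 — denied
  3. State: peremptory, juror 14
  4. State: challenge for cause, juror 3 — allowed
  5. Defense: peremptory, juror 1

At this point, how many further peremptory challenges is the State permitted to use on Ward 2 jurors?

3

State peremptories so far: #14 — 1 of 7 used, 6 left overall.
Against Ward 2: #14 — 1 used; per-ward cap 4 leaves 3.
Binding limit: min(6, 3) = 3.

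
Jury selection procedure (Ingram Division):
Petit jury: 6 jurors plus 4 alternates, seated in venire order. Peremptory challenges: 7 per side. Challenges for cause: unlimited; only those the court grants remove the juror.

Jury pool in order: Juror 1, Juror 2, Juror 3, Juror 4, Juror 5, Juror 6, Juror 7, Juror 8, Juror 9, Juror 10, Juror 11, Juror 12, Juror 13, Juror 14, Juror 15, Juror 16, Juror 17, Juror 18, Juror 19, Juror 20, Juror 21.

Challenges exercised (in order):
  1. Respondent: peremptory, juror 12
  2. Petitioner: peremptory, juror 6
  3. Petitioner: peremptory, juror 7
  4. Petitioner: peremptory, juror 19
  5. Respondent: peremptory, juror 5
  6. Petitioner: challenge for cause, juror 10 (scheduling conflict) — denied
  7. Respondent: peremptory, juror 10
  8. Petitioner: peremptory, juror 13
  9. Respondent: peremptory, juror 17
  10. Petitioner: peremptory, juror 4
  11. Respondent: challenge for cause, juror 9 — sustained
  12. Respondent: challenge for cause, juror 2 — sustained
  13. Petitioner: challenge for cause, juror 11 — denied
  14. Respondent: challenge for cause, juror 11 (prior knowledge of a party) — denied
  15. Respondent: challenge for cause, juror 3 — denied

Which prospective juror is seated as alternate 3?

20

Removed: #2, #4, #5, #6, #7, #9, #10, #12, #13, #17, #19. (#3, #11 stay — for-cause denied.)
Filling seats in venire order through position 9: #1, #3, #8, #11, #14, #15, #16, #18, #20.
So alternate 3 is #20.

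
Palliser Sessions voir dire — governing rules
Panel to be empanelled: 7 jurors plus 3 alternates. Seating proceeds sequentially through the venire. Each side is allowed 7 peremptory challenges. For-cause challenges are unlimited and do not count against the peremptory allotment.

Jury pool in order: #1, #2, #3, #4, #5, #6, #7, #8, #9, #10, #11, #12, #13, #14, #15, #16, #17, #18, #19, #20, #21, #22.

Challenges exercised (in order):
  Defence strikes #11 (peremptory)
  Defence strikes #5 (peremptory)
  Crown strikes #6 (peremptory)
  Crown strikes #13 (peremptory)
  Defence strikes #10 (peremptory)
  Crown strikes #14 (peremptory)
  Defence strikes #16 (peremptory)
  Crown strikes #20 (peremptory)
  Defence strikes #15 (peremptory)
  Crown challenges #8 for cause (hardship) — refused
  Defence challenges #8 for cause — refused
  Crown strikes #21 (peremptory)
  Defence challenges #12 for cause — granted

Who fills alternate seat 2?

Removed: #5, #6, #10, #11, #12, #13, #14, #15, #16, #20, #21. (#8 stays — for-cause denied.)
Filling seats in venire order through position 9: #1, #2, #3, #4, #7, #8, #9, #17, #18.
So alternate 2 is #18.

18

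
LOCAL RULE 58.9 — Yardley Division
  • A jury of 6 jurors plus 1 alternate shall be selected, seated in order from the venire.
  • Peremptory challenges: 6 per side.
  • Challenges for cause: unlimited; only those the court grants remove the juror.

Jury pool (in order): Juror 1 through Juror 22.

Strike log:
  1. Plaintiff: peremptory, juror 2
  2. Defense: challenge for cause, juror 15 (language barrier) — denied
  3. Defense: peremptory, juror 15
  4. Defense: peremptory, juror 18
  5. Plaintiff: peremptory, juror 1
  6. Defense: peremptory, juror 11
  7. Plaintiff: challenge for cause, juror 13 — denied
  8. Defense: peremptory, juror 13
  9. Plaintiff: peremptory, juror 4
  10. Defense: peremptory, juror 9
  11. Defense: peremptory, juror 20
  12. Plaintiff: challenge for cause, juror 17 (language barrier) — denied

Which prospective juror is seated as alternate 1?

Removed: #1, #2, #4, #9, #11, #13, #15, #18, #20. (#17 stays — for-cause denied.)
Filling seats in venire order through position 7: #3, #5, #6, #7, #8, #10, #12.
So alternate 1 is #12.

12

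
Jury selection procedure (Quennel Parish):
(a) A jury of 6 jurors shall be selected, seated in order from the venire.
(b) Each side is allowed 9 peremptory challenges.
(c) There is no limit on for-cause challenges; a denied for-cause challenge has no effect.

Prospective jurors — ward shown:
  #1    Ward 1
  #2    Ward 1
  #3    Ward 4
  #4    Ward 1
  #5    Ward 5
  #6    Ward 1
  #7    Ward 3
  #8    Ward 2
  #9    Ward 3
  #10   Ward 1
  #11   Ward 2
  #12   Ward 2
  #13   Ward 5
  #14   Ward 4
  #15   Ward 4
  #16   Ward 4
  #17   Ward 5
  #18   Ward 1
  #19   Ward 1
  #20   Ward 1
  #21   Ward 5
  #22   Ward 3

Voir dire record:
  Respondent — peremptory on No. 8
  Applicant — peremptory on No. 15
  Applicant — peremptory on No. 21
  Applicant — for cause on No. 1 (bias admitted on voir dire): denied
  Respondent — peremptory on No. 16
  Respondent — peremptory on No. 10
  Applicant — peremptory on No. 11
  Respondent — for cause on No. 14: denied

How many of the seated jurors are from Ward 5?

Removed: #8, #10, #11, #15, #16, #21.
Seated jurors 1–6: #1, #2, #3, #4, #5, #6.
Of those, in Ward 5: #5 → 1.

1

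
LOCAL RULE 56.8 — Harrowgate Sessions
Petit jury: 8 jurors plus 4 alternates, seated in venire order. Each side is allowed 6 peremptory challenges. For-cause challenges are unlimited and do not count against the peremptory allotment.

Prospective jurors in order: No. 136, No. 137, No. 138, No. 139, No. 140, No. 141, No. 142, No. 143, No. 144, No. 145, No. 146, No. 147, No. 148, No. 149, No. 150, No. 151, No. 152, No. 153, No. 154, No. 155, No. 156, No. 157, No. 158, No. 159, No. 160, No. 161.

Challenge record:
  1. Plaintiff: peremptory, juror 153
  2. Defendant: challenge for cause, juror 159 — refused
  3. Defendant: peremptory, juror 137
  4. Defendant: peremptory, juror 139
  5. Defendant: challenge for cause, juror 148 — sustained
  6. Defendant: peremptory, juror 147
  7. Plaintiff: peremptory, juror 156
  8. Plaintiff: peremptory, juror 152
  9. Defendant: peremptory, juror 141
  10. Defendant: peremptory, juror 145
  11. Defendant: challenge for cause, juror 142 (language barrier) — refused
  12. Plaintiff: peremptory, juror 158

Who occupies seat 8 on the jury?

Removed: #137, #139, #141, #145, #147, #148, #152, #153, #156, #158. (#142, #159 stay — for-cause denied.)
Seating in order: seats 1–8 → #136, #138, #140, #142, #143, #144, #146, #149; alternates → #150, #151, #154, #155.
So seat 8 is #149.

149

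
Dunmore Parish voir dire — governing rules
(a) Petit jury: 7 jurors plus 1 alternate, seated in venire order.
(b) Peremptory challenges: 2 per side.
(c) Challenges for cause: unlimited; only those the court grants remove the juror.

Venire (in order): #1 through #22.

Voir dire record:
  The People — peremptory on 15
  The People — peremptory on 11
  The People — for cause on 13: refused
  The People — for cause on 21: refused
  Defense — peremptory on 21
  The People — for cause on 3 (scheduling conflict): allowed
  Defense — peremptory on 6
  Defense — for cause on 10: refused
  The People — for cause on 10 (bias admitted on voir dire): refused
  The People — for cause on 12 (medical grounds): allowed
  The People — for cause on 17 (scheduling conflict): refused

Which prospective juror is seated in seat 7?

9

Removed: #3, #6, #11, #12, #15, #21. (#10, #13, #17 stay — for-cause denied.)
Seating in order: seats 1–7 → #1, #2, #4, #5, #7, #8, #9; alternates → #10.
So seat 7 is #9.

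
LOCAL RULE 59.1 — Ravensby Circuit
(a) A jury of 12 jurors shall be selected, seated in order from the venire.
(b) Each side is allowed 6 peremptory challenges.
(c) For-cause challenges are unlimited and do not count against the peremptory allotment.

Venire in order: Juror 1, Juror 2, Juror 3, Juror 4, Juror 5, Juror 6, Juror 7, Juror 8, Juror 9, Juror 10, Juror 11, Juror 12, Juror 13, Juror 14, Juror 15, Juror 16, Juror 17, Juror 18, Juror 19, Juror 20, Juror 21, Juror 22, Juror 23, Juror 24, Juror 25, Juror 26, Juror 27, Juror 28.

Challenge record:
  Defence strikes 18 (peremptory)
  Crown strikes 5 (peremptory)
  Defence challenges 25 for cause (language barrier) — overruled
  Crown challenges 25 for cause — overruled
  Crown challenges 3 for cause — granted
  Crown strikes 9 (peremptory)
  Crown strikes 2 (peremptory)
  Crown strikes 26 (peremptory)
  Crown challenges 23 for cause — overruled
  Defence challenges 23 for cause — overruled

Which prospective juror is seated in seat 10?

Removed: #2, #3, #5, #9, #18, #26. (#23, #25 stay — for-cause denied.)
Seating in order: seats 1–12 → #1, #4, #6, #7, #8, #10, #11, #12, #13, #14, #15, #16.
So seat 10 is #14.

14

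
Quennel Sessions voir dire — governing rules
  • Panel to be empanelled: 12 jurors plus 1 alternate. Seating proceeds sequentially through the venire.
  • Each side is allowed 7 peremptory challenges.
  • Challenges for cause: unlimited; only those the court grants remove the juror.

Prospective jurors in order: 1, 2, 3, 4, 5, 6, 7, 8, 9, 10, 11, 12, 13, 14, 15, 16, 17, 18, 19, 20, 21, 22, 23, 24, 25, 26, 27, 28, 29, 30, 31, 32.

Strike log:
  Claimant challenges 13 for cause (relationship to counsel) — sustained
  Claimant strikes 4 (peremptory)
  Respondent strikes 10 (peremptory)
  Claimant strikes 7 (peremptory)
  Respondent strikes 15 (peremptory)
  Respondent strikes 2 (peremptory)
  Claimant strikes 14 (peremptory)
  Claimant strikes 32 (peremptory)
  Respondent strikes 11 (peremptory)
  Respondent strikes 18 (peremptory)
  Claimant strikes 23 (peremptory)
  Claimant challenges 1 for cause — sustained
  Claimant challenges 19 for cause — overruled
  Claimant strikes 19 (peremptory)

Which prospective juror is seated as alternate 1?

25

Removed: #1, #2, #4, #7, #10, #11, #13, #14, #15, #18, #19, #23, #32.
Seating in order: seats 1–12 → #3, #5, #6, #8, #9, #12, #16, #17, #20, #21, #22, #24; alternates → #25.
So alternate 1 is #25.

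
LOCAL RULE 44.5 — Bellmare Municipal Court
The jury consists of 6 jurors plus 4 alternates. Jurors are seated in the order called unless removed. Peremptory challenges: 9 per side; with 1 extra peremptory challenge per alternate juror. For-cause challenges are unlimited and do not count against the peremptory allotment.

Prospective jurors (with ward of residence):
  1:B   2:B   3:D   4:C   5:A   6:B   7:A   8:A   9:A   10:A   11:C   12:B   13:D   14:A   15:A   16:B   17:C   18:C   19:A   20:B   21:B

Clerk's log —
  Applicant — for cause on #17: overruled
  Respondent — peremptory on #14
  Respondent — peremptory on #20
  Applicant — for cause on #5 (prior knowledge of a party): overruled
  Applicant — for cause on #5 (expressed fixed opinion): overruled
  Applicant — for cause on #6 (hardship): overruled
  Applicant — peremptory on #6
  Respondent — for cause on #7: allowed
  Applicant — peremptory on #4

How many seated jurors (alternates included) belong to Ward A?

4

Removed: #4, #6, #7, #14, #20.
Seated (10 incl. alternates): #1, #2, #3, #5, #8, #9, #10, #11, #12, #13.
Of those, in Ward A: #5, #8, #9, #10 → 4.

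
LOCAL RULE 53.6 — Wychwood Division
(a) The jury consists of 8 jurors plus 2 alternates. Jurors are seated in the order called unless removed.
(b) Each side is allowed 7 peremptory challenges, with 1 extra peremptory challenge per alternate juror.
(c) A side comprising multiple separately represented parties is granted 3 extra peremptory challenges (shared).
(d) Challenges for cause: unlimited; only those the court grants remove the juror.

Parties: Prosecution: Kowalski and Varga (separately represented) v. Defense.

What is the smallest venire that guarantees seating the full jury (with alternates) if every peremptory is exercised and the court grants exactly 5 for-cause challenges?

Seats to fill: 8 + 2 alternates = 10.
Peremptories — Prosecution: 7 + 1×2 + 3 = 12; Defense: 7 + 1×2 = 9; total 21.
For-cause removals: 5.
Minimum venire: 10 + 21 + 5 = 36.

36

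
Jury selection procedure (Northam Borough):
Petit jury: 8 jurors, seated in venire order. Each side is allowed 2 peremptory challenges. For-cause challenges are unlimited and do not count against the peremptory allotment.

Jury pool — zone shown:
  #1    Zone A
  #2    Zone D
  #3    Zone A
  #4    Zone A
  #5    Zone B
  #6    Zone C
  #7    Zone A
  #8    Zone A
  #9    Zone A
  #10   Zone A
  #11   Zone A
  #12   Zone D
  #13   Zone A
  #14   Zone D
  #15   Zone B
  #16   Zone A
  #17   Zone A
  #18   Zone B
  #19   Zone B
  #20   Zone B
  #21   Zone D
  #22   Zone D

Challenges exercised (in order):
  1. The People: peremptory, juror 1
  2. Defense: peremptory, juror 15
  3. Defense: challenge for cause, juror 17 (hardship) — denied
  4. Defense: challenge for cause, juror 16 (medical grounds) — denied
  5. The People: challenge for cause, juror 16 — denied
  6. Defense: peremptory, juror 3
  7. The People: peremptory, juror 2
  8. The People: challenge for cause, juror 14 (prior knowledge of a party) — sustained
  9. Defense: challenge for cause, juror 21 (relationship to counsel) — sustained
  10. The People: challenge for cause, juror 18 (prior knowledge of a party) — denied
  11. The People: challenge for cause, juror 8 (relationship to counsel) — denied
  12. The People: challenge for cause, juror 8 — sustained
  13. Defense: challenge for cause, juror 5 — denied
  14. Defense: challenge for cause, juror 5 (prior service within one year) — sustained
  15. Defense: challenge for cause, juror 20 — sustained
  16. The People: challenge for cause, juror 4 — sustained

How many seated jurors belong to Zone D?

Removed: #1, #2, #3, #4, #5, #8, #14, #15, #20, #21.
Seated jurors 1–8: #6, #7, #9, #10, #11, #12, #13, #16.
Of those, in Zone D: #12 → 1.

1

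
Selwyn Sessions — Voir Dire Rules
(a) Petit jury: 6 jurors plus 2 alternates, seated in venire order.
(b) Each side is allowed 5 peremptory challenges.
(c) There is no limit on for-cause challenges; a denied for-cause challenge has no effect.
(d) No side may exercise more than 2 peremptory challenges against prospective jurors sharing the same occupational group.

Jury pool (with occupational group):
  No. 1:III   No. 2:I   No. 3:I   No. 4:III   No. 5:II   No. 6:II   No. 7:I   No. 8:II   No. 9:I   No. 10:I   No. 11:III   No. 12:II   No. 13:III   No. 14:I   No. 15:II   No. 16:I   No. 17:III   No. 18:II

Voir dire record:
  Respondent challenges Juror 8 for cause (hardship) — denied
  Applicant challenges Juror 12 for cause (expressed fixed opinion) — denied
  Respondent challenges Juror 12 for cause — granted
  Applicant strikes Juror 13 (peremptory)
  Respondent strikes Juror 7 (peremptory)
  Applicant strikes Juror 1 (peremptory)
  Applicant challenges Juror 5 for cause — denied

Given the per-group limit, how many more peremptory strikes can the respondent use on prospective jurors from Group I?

Respondent peremptories so far: #7 — 1 of 5 used, 4 left overall.
Against Group I: #7 — 1 used; per-group cap 2 leaves 1.
Binding limit: min(4, 1) = 1.

1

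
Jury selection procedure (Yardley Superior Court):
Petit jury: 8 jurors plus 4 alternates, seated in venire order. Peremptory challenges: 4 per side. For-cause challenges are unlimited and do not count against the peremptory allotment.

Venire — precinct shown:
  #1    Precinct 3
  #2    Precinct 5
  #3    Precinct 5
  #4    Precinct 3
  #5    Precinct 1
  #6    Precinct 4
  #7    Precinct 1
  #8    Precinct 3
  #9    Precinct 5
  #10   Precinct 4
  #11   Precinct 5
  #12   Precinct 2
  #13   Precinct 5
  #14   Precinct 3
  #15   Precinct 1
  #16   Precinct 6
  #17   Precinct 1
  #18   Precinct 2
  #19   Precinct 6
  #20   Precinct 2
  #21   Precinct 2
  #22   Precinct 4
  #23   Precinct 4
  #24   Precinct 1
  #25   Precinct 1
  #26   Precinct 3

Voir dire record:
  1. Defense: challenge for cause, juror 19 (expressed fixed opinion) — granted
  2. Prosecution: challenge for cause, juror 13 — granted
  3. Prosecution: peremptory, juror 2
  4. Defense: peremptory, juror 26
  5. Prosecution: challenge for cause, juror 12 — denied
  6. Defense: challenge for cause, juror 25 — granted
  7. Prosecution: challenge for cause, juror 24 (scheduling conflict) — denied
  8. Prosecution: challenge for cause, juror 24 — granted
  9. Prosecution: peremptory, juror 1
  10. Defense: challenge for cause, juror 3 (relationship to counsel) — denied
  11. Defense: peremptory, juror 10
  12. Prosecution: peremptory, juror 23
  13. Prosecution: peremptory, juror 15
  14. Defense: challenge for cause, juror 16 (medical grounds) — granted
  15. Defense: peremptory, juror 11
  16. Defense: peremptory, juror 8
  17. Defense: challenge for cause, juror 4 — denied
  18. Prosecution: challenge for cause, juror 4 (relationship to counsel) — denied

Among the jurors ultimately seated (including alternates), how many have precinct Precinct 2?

4

Removed: #1, #2, #8, #10, #11, #13, #15, #16, #19, #23, #24, #25, #26.
Seated (12 incl. alternates): #3, #4, #5, #6, #7, #9, #12, #14, #17, #18, #20, #21.
Of those, in Precinct 2: #12, #18, #20, #21 → 4.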